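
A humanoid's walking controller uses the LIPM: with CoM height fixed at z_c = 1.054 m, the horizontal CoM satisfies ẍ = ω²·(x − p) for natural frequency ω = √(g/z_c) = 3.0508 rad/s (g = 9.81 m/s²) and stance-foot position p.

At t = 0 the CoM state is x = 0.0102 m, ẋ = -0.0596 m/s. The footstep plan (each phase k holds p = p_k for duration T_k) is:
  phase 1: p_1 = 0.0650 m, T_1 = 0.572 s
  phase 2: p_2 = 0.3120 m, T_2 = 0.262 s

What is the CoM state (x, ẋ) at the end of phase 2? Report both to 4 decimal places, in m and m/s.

x = -0.4929, ẋ = -2.1084

phase 1: p=0.0650, T=0.572, ωT=1.745058, cosh=2.950433, sinh=2.775798; start (x,ẋ)=(0.010200, -0.059600) → end (x,ẋ)=(-0.150911, -0.639914)
phase 2: p=0.3120, T=0.262, ωT=0.799310, cosh=1.336822, sinh=0.887183; start (x,ẋ)=(-0.150911, -0.639914) → end (x,ẋ)=(-0.492919, -2.108376)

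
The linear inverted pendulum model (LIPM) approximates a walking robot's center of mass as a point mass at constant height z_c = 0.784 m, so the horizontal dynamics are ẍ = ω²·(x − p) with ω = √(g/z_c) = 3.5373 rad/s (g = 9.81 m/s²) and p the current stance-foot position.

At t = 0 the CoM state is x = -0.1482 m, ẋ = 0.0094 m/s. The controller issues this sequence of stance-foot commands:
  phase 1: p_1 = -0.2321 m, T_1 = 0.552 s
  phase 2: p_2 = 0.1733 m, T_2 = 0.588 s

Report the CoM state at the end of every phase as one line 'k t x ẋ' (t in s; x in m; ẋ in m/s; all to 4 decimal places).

1 0.5520 0.0786 1.0584
2 1.1400 0.9673 2.9829

phase 1: p=-0.2321, T=0.552, ωT=1.952590, cosh=3.594409, sinh=3.452503; start (x,ẋ)=(-0.148200, 0.009400) → end (x,ẋ)=(0.078646, 1.058420)
phase 2: p=0.1733, T=0.588, ωT=2.079932, cosh=4.064433, sinh=3.939495; start (x,ẋ)=(0.078646, 1.058420) → end (x,ẋ)=(0.967346, 2.982850)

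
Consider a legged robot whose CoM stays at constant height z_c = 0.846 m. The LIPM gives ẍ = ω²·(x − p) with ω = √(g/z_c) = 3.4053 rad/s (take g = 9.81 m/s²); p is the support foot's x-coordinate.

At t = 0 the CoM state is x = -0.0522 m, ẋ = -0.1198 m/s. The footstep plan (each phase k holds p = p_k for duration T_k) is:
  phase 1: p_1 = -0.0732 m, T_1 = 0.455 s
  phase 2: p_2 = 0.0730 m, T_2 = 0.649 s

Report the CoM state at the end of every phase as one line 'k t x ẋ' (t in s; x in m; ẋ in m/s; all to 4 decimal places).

phase 1: p=-0.0732, T=0.455, ωT=1.549411, cosh=2.460536, sinh=2.248163; start (x,ẋ)=(-0.052200, -0.119800) → end (x,ẋ)=(-0.100620, -0.134003)
phase 2: p=0.0730, T=0.649, ωT=2.210040, cosh=4.612887, sinh=4.503191; start (x,ẋ)=(-0.100620, -0.134003) → end (x,ẋ)=(-0.905097, -3.280557)

1 0.4550 -0.1006 -0.1340
2 1.1040 -0.9051 -3.2806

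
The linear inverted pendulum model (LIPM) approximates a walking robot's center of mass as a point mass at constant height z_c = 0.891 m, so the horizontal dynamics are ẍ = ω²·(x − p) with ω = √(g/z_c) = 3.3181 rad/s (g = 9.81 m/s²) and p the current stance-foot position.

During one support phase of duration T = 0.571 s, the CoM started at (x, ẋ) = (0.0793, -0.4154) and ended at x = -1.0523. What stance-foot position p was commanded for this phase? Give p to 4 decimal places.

p = 0.3812

ωT = 3.3181·0.571 = 1.894635; cosh(ωT) = 3.400247, sinh(ωT) = 3.249874
x(T) = p + (x₀−p)·cosh(ωT) + (ẋ₀/ω)·sinh(ωT) ⇒ p·(1 − cosh) = x(T) − x₀·cosh − (ẋ₀/ω)·sinh
numerator   = -1.0523 − (0.0793)·3.400247 − (-0.4154/3.3181)·3.249874 = -0.915081
denominator = 1 − 3.400247 = -2.400247
p = -0.915081 / -2.400247 = 0.3812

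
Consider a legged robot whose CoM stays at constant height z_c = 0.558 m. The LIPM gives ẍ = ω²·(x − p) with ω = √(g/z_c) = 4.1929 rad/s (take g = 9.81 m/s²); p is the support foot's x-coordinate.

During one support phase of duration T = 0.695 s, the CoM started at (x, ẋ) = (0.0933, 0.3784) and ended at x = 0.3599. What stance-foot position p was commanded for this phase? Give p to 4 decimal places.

ωT = 4.1929·0.695 = 2.914065; cosh(ωT) = 9.242917, sinh(ωT) = 9.188663
x(T) = p + (x₀−p)·cosh(ωT) + (ẋ₀/ω)·sinh(ωT) ⇒ p·(1 − cosh) = x(T) − x₀·cosh − (ẋ₀/ω)·sinh
numerator   = 0.3599 − (0.0933)·9.242917 − (0.3784/4.1929)·9.188663 = -1.331721
denominator = 1 − 9.242917 = -8.242917
p = -1.331721 / -8.242917 = 0.1616

p = 0.1616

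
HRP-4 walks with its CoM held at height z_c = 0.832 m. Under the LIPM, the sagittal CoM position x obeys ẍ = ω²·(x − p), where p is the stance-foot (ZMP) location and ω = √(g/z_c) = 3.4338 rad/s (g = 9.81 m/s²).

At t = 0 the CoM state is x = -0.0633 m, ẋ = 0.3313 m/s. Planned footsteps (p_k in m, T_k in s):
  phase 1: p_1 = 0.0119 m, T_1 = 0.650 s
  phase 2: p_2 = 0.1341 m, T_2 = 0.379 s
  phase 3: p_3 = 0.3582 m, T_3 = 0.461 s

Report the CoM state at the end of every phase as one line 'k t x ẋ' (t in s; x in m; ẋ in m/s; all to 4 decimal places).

1 0.6500 0.1018 0.3721
2 1.0290 0.2548 0.5459
3 1.4900 0.4665 0.5571

phase 1: p=0.0119, T=0.650, ωT=2.231970, cosh=4.712761, sinh=4.605444; start (x,ẋ)=(-0.063300, 0.331300) → end (x,ẋ)=(0.101843, 0.372112)
phase 2: p=0.1341, T=0.379, ωT=1.301410, cosh=1.973311, sinh=1.701164; start (x,ẋ)=(0.101843, 0.372112) → end (x,ẋ)=(0.254797, 0.545864)
phase 3: p=0.3582, T=0.461, ωT=1.582982, cosh=2.537408, sinh=2.332046; start (x,ẋ)=(0.254797, 0.545864) → end (x,ẋ)=(0.466546, 0.557056)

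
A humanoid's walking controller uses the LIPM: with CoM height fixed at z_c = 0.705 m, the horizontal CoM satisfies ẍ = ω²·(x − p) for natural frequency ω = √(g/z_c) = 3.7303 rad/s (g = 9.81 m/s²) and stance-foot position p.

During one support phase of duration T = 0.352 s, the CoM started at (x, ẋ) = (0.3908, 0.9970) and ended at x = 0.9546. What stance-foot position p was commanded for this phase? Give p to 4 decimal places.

ωT = 3.7303·0.352 = 1.313066; cosh(ωT) = 1.993273, sinh(ωT) = 1.724279
x(T) = p + (x₀−p)·cosh(ωT) + (ẋ₀/ω)·sinh(ωT) ⇒ p·(1 − cosh) = x(T) − x₀·cosh − (ẋ₀/ω)·sinh
numerator   = 0.9546 − (0.3908)·1.993273 − (0.9970/3.7303)·1.724279 = -0.285221
denominator = 1 − 1.993273 = -0.993273
p = -0.285221 / -0.993273 = 0.2872

p = 0.2872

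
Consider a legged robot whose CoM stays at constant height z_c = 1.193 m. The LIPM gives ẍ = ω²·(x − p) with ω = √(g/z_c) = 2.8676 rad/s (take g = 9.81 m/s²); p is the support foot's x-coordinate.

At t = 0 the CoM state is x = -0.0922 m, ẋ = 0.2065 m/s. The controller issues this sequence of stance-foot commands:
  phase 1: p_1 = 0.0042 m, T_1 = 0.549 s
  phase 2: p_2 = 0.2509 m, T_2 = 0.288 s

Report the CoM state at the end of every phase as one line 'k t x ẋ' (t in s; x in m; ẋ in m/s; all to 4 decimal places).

phase 1: p=0.0042, T=0.549, ωT=1.574312, cosh=2.517286, sinh=2.310136; start (x,ẋ)=(-0.092200, 0.206500) → end (x,ẋ)=(-0.072110, -0.118787)
phase 2: p=0.2509, T=0.288, ωT=0.825869, cosh=1.360859, sinh=0.923005; start (x,ẋ)=(-0.072110, -0.118787) → end (x,ẋ)=(-0.226906, -1.016598)

1 0.5490 -0.0721 -0.1188
2 0.8370 -0.2269 -1.0166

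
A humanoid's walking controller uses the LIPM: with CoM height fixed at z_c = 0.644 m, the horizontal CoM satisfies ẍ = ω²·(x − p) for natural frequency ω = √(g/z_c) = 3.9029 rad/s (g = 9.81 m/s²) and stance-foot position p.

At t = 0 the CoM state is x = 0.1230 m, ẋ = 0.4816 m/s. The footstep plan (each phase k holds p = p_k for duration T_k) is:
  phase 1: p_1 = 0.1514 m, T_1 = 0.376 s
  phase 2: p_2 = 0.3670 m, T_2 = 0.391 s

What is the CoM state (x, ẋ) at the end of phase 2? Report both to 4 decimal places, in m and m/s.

phase 1: p=0.1514, T=0.376, ωT=1.467490, cosh=2.284419, sinh=2.053915; start (x,ẋ)=(0.123000, 0.481600) → end (x,ẋ)=(0.339966, 0.872515)
phase 2: p=0.3670, T=0.391, ωT=1.526034, cosh=2.408647, sinh=2.191250; start (x,ẋ)=(0.339966, 0.872515) → end (x,ẋ)=(0.791752, 1.870382)

x = 0.7918, ẋ = 1.8704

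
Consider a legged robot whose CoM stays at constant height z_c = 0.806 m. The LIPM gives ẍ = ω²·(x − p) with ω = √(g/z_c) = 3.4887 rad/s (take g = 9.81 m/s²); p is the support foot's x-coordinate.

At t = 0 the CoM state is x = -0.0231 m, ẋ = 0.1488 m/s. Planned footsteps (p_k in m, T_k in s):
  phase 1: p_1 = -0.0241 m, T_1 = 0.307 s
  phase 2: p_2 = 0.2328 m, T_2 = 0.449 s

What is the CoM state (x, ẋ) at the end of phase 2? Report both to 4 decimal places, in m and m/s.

x = -0.1056, ẋ = -0.9832

phase 1: p=-0.0241, T=0.307, ωT=1.071031, cosh=1.630521, sinh=1.287866; start (x,ẋ)=(-0.023100, 0.148800) → end (x,ẋ)=(0.032461, 0.247114)
phase 2: p=0.2328, T=0.449, ωT=1.566426, cosh=2.499146, sinh=2.290356; start (x,ẋ)=(0.032461, 0.247114) → end (x,ẋ)=(-0.105645, -0.983210)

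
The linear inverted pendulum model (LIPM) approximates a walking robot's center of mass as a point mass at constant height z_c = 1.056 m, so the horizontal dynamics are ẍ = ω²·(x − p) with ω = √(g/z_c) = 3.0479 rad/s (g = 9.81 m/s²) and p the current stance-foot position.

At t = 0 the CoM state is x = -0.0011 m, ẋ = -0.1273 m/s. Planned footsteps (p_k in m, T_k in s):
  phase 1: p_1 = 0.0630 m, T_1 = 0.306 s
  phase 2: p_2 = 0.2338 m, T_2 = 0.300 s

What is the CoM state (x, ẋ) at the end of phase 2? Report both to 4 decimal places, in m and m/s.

x = -0.3509, ẋ = -1.5628

phase 1: p=0.0630, T=0.306, ωT=0.932657, cosh=1.467380, sinh=1.073873; start (x,ẋ)=(-0.001100, -0.127300) → end (x,ẋ)=(-0.075911, -0.396601)
phase 2: p=0.2338, T=0.300, ωT=0.914370, cosh=1.447986, sinh=1.047217; start (x,ẋ)=(-0.075911, -0.396601) → end (x,ẋ)=(-0.350924, -1.562811)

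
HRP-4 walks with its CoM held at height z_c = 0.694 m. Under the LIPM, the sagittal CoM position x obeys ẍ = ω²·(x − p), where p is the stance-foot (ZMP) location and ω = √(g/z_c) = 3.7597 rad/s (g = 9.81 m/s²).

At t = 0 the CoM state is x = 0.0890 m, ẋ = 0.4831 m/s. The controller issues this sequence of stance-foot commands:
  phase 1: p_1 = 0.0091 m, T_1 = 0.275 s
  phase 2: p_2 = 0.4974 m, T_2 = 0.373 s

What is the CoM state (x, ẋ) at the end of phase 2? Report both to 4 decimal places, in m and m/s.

x = 0.6338, ẋ = 0.9805

phase 1: p=0.0091, T=0.275, ωT=1.033918, cosh=1.583836, sinh=1.228225; start (x,ẋ)=(0.089000, 0.483100) → end (x,ẋ)=(0.293468, 1.134110)
phase 2: p=0.4974, T=0.373, ωT=1.402368, cosh=2.155414, sinh=1.909400; start (x,ẋ)=(0.293468, 1.134110) → end (x,ẋ)=(0.633812, 0.980497)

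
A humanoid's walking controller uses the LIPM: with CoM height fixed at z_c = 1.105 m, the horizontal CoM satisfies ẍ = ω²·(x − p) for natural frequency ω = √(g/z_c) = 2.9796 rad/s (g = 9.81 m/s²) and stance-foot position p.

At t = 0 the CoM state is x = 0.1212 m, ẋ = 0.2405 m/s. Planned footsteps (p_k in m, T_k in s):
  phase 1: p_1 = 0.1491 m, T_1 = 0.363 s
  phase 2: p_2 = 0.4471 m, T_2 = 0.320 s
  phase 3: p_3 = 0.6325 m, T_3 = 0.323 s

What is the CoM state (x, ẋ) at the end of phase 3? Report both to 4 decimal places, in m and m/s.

phase 1: p=0.1491, T=0.363, ωT=1.081595, cosh=1.644217, sinh=1.305163; start (x,ẋ)=(0.121200, 0.240500) → end (x,ẋ)=(0.208573, 0.286935)
phase 2: p=0.4471, T=0.320, ωT=0.953472, cosh=1.490052, sinh=1.104651; start (x,ẋ)=(0.208573, 0.286935) → end (x,ẋ)=(0.198060, -0.357544)
phase 3: p=0.6325, T=0.323, ωT=0.962411, cosh=1.499986, sinh=1.118015; start (x,ẋ)=(0.198060, -0.357544) → end (x,ẋ)=(-0.153312, -1.983531)

x = -0.1533, ẋ = -1.9835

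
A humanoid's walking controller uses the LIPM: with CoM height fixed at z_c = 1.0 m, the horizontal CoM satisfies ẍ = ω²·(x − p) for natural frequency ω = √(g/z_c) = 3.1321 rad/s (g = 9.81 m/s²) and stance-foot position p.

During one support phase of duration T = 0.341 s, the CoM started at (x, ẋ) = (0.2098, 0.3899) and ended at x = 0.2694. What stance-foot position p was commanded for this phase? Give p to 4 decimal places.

p = 0.3696

ωT = 3.1321·0.341 = 1.068046; cosh(ωT) = 1.626684, sinh(ωT) = 1.283005
x(T) = p + (x₀−p)·cosh(ωT) + (ẋ₀/ω)·sinh(ωT) ⇒ p·(1 − cosh) = x(T) − x₀·cosh − (ẋ₀/ω)·sinh
numerator   = 0.2694 − (0.2098)·1.626684 − (0.3899/3.1321)·1.283005 = -0.231593
denominator = 1 − 1.626684 = -0.626684
p = -0.231593 / -0.626684 = 0.3696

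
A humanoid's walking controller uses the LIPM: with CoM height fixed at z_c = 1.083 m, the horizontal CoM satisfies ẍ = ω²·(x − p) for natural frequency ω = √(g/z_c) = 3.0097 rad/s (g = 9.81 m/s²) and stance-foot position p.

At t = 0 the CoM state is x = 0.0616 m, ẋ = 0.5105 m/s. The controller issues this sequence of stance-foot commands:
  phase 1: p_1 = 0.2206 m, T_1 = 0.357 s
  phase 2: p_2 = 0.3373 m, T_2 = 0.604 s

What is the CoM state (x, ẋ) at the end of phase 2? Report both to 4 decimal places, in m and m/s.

x = 0.0551, ẋ = -0.7374

phase 1: p=0.2206, T=0.357, ωT=1.074463, cosh=1.634950, sinh=1.293469; start (x,ẋ)=(0.061600, 0.510500) → end (x,ẋ)=(0.180039, 0.215662)
phase 2: p=0.3373, T=0.604, ωT=1.817859, cosh=3.160515, sinh=2.998142; start (x,ẋ)=(0.180039, 0.215662) → end (x,ẋ)=(0.055108, -0.737443)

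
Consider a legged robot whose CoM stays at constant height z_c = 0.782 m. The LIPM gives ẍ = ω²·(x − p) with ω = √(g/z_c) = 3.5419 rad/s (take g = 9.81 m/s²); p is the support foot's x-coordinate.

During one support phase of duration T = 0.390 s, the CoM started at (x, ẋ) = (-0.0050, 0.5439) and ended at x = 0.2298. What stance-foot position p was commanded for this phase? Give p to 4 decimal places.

p = 0.0412

ωT = 3.5419·0.390 = 1.381341; cosh(ωT) = 2.115738, sinh(ωT) = 1.864497
x(T) = p + (x₀−p)·cosh(ωT) + (ẋ₀/ω)·sinh(ωT) ⇒ p·(1 − cosh) = x(T) − x₀·cosh − (ẋ₀/ω)·sinh
numerator   = 0.2298 − (-0.0050)·2.115738 − (0.5439/3.5419)·1.864497 = -0.045937
denominator = 1 − 2.115738 = -1.115738
p = -0.045937 / -1.115738 = 0.0412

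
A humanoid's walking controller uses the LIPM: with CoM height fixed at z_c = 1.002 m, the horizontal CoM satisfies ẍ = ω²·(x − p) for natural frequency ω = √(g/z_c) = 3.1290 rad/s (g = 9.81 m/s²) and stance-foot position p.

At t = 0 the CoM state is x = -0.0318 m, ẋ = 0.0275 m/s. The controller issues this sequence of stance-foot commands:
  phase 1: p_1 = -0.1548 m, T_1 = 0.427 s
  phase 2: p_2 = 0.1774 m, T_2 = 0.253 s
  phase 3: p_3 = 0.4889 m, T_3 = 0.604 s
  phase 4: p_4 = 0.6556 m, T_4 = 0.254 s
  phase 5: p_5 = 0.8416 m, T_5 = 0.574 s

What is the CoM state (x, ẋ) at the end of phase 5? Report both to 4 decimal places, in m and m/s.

phase 1: p=-0.1548, T=0.427, ωT=1.336083, cosh=2.033493, sinh=1.770620; start (x,ẋ)=(-0.031800, 0.027500) → end (x,ẋ)=(0.110881, 0.737374)
phase 2: p=0.1774, T=0.253, ωT=0.791637, cosh=1.330054, sinh=0.876952; start (x,ẋ)=(0.110881, 0.737374) → end (x,ẋ)=(0.295587, 0.798222)
phase 3: p=0.4889, T=0.604, ωT=1.889916, cosh=3.384949, sinh=3.233864; start (x,ẋ)=(0.295587, 0.798222) → end (x,ẋ)=(0.659519, 0.745854)
phase 4: p=0.6556, T=0.254, ωT=0.794766, cosh=1.332805, sinh=0.881118; start (x,ẋ)=(0.659519, 0.745854) → end (x,ẋ)=(0.870854, 1.004884)
phase 5: p=0.8416, T=0.574, ωT=1.796046, cosh=3.095864, sinh=2.929910; start (x,ẋ)=(0.870854, 1.004884) → end (x,ẋ)=(1.873112, 3.379176)

x = 1.8731, ẋ = 3.3792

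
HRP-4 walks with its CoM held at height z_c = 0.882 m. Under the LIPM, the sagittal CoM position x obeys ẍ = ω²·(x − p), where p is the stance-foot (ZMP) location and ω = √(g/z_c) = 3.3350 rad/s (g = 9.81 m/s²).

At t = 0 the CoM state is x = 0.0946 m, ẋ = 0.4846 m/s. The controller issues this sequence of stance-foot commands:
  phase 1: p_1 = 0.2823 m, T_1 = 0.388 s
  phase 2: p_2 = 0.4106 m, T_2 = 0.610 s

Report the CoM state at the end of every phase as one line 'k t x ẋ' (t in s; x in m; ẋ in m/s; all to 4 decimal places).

1 0.3880 0.1593 -0.1056
2 0.9980 -0.6855 -3.5598

phase 1: p=0.2823, T=0.388, ωT=1.293980, cosh=1.960726, sinh=1.686548; start (x,ẋ)=(0.094600, 0.484600) → end (x,ẋ)=(0.159340, -0.105577)
phase 2: p=0.4106, T=0.610, ωT=2.034350, cosh=3.889023, sinh=3.758257; start (x,ẋ)=(0.159340, -0.105577) → end (x,ẋ)=(-0.685533, -3.559835)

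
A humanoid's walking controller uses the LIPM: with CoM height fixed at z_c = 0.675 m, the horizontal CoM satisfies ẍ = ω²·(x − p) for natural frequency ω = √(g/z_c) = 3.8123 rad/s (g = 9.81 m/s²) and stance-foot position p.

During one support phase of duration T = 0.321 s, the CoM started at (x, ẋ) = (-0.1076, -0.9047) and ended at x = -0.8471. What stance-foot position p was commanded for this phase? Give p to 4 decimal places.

p = 0.3304

ωT = 3.8123·0.321 = 1.223748; cosh(ωT) = 1.847017, sinh(ωT) = 1.552891
x(T) = p + (x₀−p)·cosh(ωT) + (ẋ₀/ω)·sinh(ωT) ⇒ p·(1 − cosh) = x(T) − x₀·cosh − (ẋ₀/ω)·sinh
numerator   = -0.8471 − (-0.1076)·1.847017 − (-0.9047/3.8123)·1.552891 = -0.279843
denominator = 1 − 1.847017 = -0.847017
p = -0.279843 / -0.847017 = 0.3304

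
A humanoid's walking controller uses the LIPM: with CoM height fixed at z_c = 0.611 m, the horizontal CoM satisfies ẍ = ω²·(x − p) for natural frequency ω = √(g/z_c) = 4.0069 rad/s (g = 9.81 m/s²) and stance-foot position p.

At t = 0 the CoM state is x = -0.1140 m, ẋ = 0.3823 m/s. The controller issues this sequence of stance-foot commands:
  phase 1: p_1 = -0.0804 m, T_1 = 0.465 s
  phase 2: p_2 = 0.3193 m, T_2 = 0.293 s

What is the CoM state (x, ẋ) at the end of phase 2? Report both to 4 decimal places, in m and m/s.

x = 0.2522, ẋ = 0.2511

phase 1: p=-0.0804, T=0.465, ωT=1.863209, cosh=3.299777, sinh=3.144603; start (x,ẋ)=(-0.114000, 0.382300) → end (x,ẋ)=(0.108755, 0.838141)
phase 2: p=0.3193, T=0.293, ωT=1.174022, cosh=1.772049, sinh=1.462928; start (x,ẋ)=(0.108755, 0.838141) → end (x,ẋ)=(0.252212, 0.251056)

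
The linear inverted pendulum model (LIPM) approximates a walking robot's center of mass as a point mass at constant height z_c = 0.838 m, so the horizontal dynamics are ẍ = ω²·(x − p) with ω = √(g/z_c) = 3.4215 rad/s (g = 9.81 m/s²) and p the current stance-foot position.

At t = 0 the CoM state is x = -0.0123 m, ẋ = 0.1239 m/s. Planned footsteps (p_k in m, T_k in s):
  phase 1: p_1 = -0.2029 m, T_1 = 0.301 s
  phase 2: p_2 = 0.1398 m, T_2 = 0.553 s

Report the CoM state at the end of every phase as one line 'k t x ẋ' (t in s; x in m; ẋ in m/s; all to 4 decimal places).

phase 1: p=-0.2029, T=0.301, ωT=1.029872, cosh=1.578879, sinh=1.221827; start (x,ẋ)=(-0.012300, 0.123900) → end (x,ẋ)=(0.142279, 0.992423)
phase 2: p=0.1398, T=0.553, ωT=1.892090, cosh=3.391985, sinh=3.241229; start (x,ẋ)=(0.142279, 0.992423) → end (x,ẋ)=(1.088344, 3.393779)

1 0.3010 0.1423 0.9924
2 0.8540 1.0883 3.3938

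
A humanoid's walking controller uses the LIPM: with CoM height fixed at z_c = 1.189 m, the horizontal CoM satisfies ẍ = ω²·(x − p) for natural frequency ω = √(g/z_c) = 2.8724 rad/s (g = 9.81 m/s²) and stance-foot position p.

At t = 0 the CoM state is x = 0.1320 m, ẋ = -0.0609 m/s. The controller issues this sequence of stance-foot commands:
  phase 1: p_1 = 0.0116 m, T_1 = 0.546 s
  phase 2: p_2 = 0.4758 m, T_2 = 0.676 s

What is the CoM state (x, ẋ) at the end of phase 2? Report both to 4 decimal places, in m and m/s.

x = 0.4858, ẋ = 0.2079

phase 1: p=0.0116, T=0.546, ωT=1.568330, cosh=2.503511, sinh=2.295118; start (x,ẋ)=(0.132000, -0.060900) → end (x,ẋ)=(0.264362, 0.641273)
phase 2: p=0.4758, T=0.676, ωT=1.941742, cosh=3.557170, sinh=3.413716; start (x,ẋ)=(0.264362, 0.641273) → end (x,ẋ)=(0.485803, 0.207851)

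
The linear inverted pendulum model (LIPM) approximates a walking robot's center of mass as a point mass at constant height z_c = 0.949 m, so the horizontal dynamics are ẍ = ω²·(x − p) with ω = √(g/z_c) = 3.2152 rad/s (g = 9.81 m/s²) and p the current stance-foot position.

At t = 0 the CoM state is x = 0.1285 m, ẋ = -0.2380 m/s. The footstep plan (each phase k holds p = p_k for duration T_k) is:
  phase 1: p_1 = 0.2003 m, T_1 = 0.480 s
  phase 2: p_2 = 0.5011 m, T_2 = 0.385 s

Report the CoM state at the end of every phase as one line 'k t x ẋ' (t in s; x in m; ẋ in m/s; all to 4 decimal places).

1 0.4800 -0.1407 -1.0979
2 0.8650 -1.2377 -5.3105

phase 1: p=0.2003, T=0.480, ωT=1.543296, cosh=2.446833, sinh=2.233157; start (x,ẋ)=(0.128500, -0.238000) → end (x,ẋ)=(-0.140688, -1.097874)
phase 2: p=0.5011, T=0.385, ωT=1.237852, cosh=1.869103, sinh=1.579096; start (x,ẋ)=(-0.140688, -1.097874) → end (x,ẋ)=(-1.237672, -5.310469)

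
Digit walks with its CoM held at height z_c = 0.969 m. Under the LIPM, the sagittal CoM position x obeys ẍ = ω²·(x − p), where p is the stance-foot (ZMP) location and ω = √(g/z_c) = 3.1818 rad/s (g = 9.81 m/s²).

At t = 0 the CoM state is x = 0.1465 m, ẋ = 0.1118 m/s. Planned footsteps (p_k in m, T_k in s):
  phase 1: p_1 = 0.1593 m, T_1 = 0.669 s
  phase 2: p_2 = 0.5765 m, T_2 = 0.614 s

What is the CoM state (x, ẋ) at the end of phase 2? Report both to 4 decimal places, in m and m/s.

x = -0.2629, ẋ = -2.4801

phase 1: p=0.1593, T=0.669, ωT=2.128624, cosh=4.261149, sinh=4.142148; start (x,ẋ)=(0.146500, 0.111800) → end (x,ẋ)=(0.250301, 0.307699)
phase 2: p=0.5765, T=0.614, ωT=1.953625, cosh=3.597987, sinh=3.456227; start (x,ẋ)=(0.250301, 0.307699) → end (x,ẋ)=(-0.262920, -2.480117)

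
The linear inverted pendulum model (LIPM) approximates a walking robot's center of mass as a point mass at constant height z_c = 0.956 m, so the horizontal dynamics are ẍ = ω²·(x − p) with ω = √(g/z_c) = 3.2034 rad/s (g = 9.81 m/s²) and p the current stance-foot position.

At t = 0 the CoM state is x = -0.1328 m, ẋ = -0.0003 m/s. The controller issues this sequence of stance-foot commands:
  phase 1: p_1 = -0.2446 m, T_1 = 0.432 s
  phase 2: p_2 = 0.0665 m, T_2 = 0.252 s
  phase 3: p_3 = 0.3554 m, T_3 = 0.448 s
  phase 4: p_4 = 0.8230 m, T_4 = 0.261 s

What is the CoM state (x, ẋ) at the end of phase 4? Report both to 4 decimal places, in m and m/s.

phase 1: p=-0.2446, T=0.432, ωT=1.383869, cosh=2.120458, sinh=1.869851; start (x,ẋ)=(-0.132800, -0.000300) → end (x,ẋ)=(-0.007708, 0.669033)
phase 2: p=0.0665, T=0.252, ωT=0.807257, cosh=1.343915, sinh=0.897835; start (x,ẋ)=(-0.007708, 0.669033) → end (x,ẋ)=(0.154284, 0.685692)
phase 3: p=0.3554, T=0.448, ωT=1.435123, cosh=2.219124, sinh=1.981038; start (x,ẋ)=(0.154284, 0.685692) → end (x,ẋ)=(0.333143, 0.245345)
phase 4: p=0.8230, T=0.261, ωT=0.836087, cosh=1.370362, sinh=0.936959; start (x,ẋ)=(0.333143, 0.245345) → end (x,ẋ)=(0.223480, -1.134072)

x = 0.2235, ẋ = -1.1341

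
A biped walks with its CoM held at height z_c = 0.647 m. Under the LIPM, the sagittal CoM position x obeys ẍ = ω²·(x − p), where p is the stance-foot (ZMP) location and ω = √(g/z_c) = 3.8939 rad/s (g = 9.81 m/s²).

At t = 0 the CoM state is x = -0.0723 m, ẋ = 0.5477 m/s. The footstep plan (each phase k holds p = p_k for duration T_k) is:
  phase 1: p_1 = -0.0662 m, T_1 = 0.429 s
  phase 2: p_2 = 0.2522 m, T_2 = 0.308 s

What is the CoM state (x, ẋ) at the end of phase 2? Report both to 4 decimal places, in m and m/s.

phase 1: p=-0.0662, T=0.429, ωT=1.670483, cosh=2.751445, sinh=2.563289; start (x,ẋ)=(-0.072300, 0.547700) → end (x,ẋ)=(0.277558, 1.446081)
phase 2: p=0.2522, T=0.308, ωT=1.199321, cosh=1.809631, sinh=1.508233; start (x,ẋ)=(0.277558, 1.446081) → end (x,ẋ)=(0.858202, 2.765799)

x = 0.8582, ẋ = 2.7658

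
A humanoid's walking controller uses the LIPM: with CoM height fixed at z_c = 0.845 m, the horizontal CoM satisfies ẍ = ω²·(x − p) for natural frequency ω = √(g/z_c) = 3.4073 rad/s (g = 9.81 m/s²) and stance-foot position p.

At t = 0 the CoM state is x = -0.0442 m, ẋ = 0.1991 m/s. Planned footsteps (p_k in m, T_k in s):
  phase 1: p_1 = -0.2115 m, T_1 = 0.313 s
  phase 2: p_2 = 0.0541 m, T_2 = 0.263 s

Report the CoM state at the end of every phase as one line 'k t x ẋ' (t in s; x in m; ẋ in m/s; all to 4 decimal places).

1 0.3130 0.1351 1.0534
2 0.5760 0.4855 1.7873

phase 1: p=-0.2115, T=0.313, ωT=1.066485, cosh=1.624683, sinh=1.280467; start (x,ẋ)=(-0.044200, 0.199100) → end (x,ẋ)=(0.135131, 1.053393)
phase 2: p=0.0541, T=0.263, ωT=0.896120, cosh=1.429114, sinh=1.020964; start (x,ẋ)=(0.135131, 1.053393) → end (x,ẋ)=(0.485542, 1.787306)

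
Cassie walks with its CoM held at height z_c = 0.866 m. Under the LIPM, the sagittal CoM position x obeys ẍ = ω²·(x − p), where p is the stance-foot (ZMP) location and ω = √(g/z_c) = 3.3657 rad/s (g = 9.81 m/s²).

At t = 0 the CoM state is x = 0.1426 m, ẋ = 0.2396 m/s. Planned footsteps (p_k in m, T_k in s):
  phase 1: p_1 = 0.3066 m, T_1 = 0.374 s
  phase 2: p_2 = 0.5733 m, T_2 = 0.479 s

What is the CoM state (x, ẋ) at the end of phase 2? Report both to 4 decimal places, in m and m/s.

phase 1: p=0.3066, T=0.374, ωT=1.258772, cosh=1.902548, sinh=1.618546; start (x,ẋ)=(0.142600, 0.239600) → end (x,ẋ)=(0.109804, -0.437546)
phase 2: p=0.5733, T=0.479, ωT=1.612170, cosh=2.606567, sinh=2.407113; start (x,ẋ)=(0.109804, -0.437546) → end (x,ẋ)=(-0.947761, -4.895559)

x = -0.9478, ẋ = -4.8956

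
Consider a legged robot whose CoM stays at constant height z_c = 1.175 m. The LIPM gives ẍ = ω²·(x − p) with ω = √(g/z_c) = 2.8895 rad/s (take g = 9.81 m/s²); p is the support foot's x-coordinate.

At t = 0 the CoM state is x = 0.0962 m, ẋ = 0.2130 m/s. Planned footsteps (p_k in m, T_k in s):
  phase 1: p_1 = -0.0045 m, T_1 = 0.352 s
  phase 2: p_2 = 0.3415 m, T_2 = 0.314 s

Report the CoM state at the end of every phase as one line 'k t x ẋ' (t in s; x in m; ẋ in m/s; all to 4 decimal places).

1 0.3520 0.2415 0.6827
2 0.6660 0.4425 0.6839

phase 1: p=-0.0045, T=0.352, ωT=1.017104, cosh=1.563408, sinh=1.201767; start (x,ẋ)=(0.096200, 0.213000) → end (x,ẋ)=(0.241524, 0.682687)
phase 2: p=0.3415, T=0.314, ωT=0.907303, cosh=1.440621, sinh=1.037010; start (x,ẋ)=(0.241524, 0.682687) → end (x,ẋ)=(0.442481, 0.683921)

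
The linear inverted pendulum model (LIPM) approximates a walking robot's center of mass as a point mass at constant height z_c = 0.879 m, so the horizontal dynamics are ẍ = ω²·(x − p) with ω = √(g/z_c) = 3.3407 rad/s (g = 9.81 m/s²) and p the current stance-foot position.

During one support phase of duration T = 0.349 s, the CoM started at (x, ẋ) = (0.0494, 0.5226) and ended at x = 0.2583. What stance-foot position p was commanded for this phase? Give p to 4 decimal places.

p = 0.0727

ωT = 3.3407·0.349 = 1.165904; cosh(ωT) = 1.760232, sinh(ωT) = 1.448591
x(T) = p + (x₀−p)·cosh(ωT) + (ẋ₀/ω)·sinh(ωT) ⇒ p·(1 − cosh) = x(T) − x₀·cosh − (ẋ₀/ω)·sinh
numerator   = 0.2583 − (0.0494)·1.760232 − (0.5226/3.3407)·1.448591 = -0.055265
denominator = 1 − 1.760232 = -0.760232
p = -0.055265 / -0.760232 = 0.0727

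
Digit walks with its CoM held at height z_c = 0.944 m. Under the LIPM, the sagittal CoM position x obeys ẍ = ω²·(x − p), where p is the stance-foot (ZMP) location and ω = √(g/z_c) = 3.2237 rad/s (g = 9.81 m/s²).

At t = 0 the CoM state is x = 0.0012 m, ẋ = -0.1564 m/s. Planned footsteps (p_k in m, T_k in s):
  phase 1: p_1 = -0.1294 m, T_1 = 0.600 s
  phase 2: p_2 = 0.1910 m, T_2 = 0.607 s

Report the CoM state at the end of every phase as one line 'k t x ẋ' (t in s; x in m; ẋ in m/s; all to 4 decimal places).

phase 1: p=-0.1294, T=0.600, ωT=1.934220, cosh=3.531591, sinh=3.387054; start (x,ẋ)=(0.001200, -0.156400) → end (x,ẋ)=(0.167501, 0.873661)
phase 2: p=0.1910, T=0.607, ωT=1.956786, cosh=3.608929, sinh=3.467617; start (x,ẋ)=(0.167501, 0.873661) → end (x,ẋ)=(1.045957, 2.890289)

1 0.6000 0.1675 0.8737
2 1.2070 1.0460 2.8903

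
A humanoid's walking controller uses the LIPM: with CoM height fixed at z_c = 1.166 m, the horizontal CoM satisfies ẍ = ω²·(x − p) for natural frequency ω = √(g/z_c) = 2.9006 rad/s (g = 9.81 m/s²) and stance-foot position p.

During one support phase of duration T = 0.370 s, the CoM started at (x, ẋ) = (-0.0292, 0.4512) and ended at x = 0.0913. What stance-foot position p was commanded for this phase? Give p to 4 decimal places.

ωT = 2.9006·0.370 = 1.073222; cosh(ωT) = 1.633347, sinh(ωT) = 1.291441
x(T) = p + (x₀−p)·cosh(ωT) + (ẋ₀/ω)·sinh(ωT) ⇒ p·(1 − cosh) = x(T) − x₀·cosh − (ẋ₀/ω)·sinh
numerator   = 0.0913 − (-0.0292)·1.633347 − (0.4512/2.9006)·1.291441 = -0.061895
denominator = 1 − 1.633347 = -0.633347
p = -0.061895 / -0.633347 = 0.0977

p = 0.0977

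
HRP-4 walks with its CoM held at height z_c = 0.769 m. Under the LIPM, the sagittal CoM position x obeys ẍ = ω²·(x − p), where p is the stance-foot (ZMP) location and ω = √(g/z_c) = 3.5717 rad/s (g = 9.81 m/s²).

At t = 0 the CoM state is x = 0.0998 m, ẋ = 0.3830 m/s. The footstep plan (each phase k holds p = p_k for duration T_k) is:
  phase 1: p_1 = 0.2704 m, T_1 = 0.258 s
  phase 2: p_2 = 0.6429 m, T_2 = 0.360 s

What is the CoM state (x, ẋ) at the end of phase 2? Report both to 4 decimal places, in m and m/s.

x = -0.3857, ẋ = -3.1969

phase 1: p=0.2704, T=0.258, ωT=0.921499, cosh=1.455488, sinh=1.057566; start (x,ẋ)=(0.099800, 0.383000) → end (x,ẋ)=(0.135498, -0.086957)
phase 2: p=0.6429, T=0.360, ωT=1.285812, cosh=1.947015, sinh=1.670589; start (x,ẋ)=(0.135498, -0.086957) → end (x,ẋ)=(-0.385691, -3.196891)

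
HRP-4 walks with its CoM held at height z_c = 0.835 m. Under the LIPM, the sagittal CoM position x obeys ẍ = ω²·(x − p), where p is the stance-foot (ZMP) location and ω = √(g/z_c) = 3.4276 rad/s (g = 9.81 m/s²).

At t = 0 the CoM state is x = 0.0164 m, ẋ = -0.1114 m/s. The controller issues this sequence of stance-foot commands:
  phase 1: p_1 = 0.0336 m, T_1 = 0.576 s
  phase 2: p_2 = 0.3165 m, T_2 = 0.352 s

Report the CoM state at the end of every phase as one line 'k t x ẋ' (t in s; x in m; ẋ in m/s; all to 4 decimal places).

1 0.5760 -0.1443 -0.6171
2 0.9280 -0.7963 -3.5261

phase 1: p=0.0336, T=0.576, ωT=1.974298, cosh=3.670209, sinh=3.531350; start (x,ẋ)=(0.016400, -0.111400) → end (x,ẋ)=(-0.144300, -0.617051)
phase 2: p=0.3165, T=0.352, ωT=1.206515, cosh=1.820529, sinh=1.521290; start (x,ẋ)=(-0.144300, -0.617051) → end (x,ẋ)=(-0.796268, -3.526141)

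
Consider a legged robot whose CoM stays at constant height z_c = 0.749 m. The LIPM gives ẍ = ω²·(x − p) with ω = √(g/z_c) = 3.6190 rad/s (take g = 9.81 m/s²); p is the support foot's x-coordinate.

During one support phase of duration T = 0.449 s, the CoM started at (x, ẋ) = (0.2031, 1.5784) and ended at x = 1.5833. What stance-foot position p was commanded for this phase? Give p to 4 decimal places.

p = 0.0103

ωT = 3.6190·0.449 = 1.624931; cosh(ωT) = 2.637497, sinh(ωT) = 2.440572
x(T) = p + (x₀−p)·cosh(ωT) + (ẋ₀/ω)·sinh(ωT) ⇒ p·(1 − cosh) = x(T) − x₀·cosh − (ẋ₀/ω)·sinh
numerator   = 1.5833 − (0.2031)·2.637497 − (1.5784/3.6190)·2.440572 = -0.016813
denominator = 1 − 2.637497 = -1.637497
p = -0.016813 / -1.637497 = 0.0103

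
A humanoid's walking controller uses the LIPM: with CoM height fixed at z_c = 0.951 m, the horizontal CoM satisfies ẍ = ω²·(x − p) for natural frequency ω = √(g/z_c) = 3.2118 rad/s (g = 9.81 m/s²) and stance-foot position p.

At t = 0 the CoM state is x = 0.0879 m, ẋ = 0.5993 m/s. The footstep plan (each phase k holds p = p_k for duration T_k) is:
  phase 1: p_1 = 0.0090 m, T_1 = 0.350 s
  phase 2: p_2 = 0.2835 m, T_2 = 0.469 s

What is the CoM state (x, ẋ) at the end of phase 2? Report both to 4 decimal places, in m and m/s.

phase 1: p=0.0090, T=0.350, ωT=1.124130, cosh=1.701237, sinh=1.376302; start (x,ẋ)=(0.087900, 0.599300) → end (x,ẋ)=(0.400036, 1.368321)
phase 2: p=0.2835, T=0.469, ωT=1.506334, cosh=2.365944, sinh=2.144223; start (x,ẋ)=(0.400036, 1.368321) → end (x,ẋ)=(1.472720, 4.039934)

x = 1.4727, ẋ = 4.0399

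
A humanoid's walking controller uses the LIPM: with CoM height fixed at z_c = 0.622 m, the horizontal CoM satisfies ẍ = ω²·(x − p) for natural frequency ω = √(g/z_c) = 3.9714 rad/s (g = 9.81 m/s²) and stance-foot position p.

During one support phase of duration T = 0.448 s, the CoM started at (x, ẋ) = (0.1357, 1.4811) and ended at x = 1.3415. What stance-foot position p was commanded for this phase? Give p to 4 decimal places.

p = 0.0710

ωT = 3.9714·0.448 = 1.779187; cosh(ωT) = 3.046907, sinh(ωT) = 2.878132
x(T) = p + (x₀−p)·cosh(ωT) + (ẋ₀/ω)·sinh(ωT) ⇒ p·(1 − cosh) = x(T) − x₀·cosh − (ẋ₀/ω)·sinh
numerator   = 1.3415 − (0.1357)·3.046907 − (1.4811/3.9714)·2.878132 = -0.145340
denominator = 1 − 3.046907 = -2.046907
p = -0.145340 / -2.046907 = 0.0710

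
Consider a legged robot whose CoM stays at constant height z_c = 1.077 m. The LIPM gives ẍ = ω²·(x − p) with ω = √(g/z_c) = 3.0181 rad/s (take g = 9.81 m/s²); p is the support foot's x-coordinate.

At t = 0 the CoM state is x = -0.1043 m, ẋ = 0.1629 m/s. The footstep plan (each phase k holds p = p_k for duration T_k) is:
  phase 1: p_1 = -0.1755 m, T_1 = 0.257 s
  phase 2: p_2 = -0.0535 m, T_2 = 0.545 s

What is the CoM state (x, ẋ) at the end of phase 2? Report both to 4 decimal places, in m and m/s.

phase 1: p=-0.1755, T=0.257, ωT=0.775652, cosh=1.316205, sinh=0.855802; start (x,ẋ)=(-0.104300, 0.162900) → end (x,ẋ)=(-0.035595, 0.398312)
phase 2: p=-0.0535, T=0.545, ωT=1.644865, cosh=2.686673, sinh=2.493635; start (x,ẋ)=(-0.035595, 0.398312) → end (x,ẋ)=(0.323701, 1.204889)

x = 0.3237, ẋ = 1.2049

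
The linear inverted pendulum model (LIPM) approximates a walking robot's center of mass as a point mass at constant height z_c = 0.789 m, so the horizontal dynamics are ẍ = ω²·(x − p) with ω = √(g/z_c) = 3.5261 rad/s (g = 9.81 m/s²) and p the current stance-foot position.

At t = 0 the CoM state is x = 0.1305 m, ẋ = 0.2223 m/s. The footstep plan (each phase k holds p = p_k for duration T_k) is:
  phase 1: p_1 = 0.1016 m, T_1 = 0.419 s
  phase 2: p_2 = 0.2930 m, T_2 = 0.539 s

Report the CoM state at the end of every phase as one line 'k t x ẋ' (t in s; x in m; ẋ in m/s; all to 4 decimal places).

1 0.4190 0.2991 0.7240
2 0.9580 0.9855 2.5466

phase 1: p=0.1016, T=0.419, ωT=1.477436, cosh=2.304959, sinh=2.076737; start (x,ẋ)=(0.130500, 0.222300) → end (x,ẋ)=(0.299139, 0.724021)
phase 2: p=0.2930, T=0.539, ωT=1.900568, cosh=3.419588, sinh=3.270104; start (x,ẋ)=(0.299139, 0.724021) → end (x,ẋ)=(0.985451, 2.546645)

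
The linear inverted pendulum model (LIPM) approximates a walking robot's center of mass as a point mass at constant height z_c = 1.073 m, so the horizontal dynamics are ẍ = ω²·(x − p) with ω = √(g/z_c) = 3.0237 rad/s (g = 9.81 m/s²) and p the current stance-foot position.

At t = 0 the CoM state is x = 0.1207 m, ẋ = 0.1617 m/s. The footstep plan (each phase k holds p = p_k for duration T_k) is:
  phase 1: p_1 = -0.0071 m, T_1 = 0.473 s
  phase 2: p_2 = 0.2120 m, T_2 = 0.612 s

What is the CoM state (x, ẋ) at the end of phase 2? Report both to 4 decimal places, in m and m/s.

x = 1.9096, ẋ = 5.2288

phase 1: p=-0.0071, T=0.473, ωT=1.430210, cosh=2.209418, sinh=1.970159; start (x,ẋ)=(0.120700, 0.161700) → end (x,ẋ)=(0.380623, 1.118589)
phase 2: p=0.2120, T=0.612, ωT=1.850504, cosh=3.260093, sinh=3.102935; start (x,ẋ)=(0.380623, 1.118589) → end (x,ẋ)=(1.909628, 5.228783)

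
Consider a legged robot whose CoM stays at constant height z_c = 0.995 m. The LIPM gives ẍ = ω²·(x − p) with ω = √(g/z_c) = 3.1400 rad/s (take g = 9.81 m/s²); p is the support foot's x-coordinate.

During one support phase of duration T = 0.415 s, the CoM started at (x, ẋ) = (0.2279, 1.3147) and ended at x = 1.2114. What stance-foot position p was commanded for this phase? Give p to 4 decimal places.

ωT = 3.1400·0.415 = 1.303100; cosh(ωT) = 1.976189, sinh(ωT) = 1.704500
x(T) = p + (x₀−p)·cosh(ωT) + (ẋ₀/ω)·sinh(ωT) ⇒ p·(1 − cosh) = x(T) − x₀·cosh − (ẋ₀/ω)·sinh
numerator   = 1.2114 − (0.2279)·1.976189 − (1.3147/3.1400)·1.704500 = 0.047362
denominator = 1 − 1.976189 = -0.976189
p = 0.047362 / -0.976189 = -0.0485

p = -0.0485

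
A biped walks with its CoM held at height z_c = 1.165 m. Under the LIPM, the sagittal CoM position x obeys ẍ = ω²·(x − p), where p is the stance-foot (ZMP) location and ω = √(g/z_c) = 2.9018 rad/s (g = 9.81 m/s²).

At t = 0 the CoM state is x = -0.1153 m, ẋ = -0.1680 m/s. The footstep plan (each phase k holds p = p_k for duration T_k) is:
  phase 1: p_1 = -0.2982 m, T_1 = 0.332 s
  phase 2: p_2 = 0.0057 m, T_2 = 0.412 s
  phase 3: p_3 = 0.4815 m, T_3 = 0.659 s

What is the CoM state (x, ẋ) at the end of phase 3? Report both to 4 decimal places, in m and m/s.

phase 1: p=-0.2982, T=0.332, ωT=0.963398, cosh=1.501090, sinh=1.119495; start (x,ẋ)=(-0.115300, -0.168000) → end (x,ẋ)=(-0.088464, 0.341977)
phase 2: p=0.0057, T=0.412, ωT=1.195542, cosh=1.803944, sinh=1.501404; start (x,ẋ)=(-0.088464, 0.341977) → end (x,ẋ)=(0.012774, 0.206656)
phase 3: p=0.4815, T=0.659, ωT=1.912286, cosh=3.458144, sinh=3.310402; start (x,ẋ)=(0.012774, 0.206656) → end (x,ẋ)=(-0.903667, -3.787995)

x = -0.9037, ẋ = -3.7880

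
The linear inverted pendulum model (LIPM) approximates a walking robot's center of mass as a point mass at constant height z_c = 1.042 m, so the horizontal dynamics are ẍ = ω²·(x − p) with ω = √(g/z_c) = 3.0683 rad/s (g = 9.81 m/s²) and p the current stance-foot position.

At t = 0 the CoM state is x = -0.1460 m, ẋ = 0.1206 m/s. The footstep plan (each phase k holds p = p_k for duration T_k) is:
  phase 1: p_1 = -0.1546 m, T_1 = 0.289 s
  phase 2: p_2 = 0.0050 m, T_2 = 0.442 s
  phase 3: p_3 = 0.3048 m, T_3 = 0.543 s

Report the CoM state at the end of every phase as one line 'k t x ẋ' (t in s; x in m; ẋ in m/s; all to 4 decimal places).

1 0.2890 -0.1028 0.1978
2 0.7310 -0.1013 -0.1899
3 1.2740 -0.9658 -3.6990

phase 1: p=-0.1546, T=0.289, ωT=0.886739, cosh=1.419599, sinh=1.007602; start (x,ẋ)=(-0.146000, 0.120600) → end (x,ẋ)=(-0.102788, 0.197792)
phase 2: p=0.0050, T=0.442, ωT=1.356189, cosh=2.069506, sinh=1.811865; start (x,ẋ)=(-0.102788, 0.197792) → end (x,ẋ)=(-0.101269, -0.189897)
phase 3: p=0.3048, T=0.543, ωT=1.666087, cosh=2.740203, sinh=2.551218; start (x,ẋ)=(-0.101269, -0.189897) → end (x,ẋ)=(-0.965806, -3.699023)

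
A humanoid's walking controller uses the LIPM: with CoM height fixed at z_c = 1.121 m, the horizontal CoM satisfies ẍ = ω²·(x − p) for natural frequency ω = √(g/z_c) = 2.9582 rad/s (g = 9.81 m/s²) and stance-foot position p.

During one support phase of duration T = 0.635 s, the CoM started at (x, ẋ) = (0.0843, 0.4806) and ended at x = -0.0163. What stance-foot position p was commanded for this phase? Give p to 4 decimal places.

p = 0.3482

ωT = 2.9582·0.635 = 1.878457; cosh(ωT) = 3.348113, sinh(ωT) = 3.195287
x(T) = p + (x₀−p)·cosh(ωT) + (ẋ₀/ω)·sinh(ωT) ⇒ p·(1 − cosh) = x(T) − x₀·cosh − (ẋ₀/ω)·sinh
numerator   = -0.0163 − (0.0843)·3.348113 − (0.4806/2.9582)·3.195287 = -0.817664
denominator = 1 − 3.348113 = -2.348113
p = -0.817664 / -2.348113 = 0.3482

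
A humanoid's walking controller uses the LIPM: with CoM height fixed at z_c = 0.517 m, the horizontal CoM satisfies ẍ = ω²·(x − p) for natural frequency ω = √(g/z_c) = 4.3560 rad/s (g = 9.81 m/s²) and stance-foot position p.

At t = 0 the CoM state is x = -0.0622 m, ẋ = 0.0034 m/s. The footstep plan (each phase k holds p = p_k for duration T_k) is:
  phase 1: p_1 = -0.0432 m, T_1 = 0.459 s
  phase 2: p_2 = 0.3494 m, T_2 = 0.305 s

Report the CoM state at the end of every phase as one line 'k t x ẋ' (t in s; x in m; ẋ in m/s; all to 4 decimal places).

phase 1: p=-0.0432, T=0.459, ωT=1.999404, cosh=3.760035, sinh=3.624619; start (x,ẋ)=(-0.062200, 0.003400) → end (x,ẋ)=(-0.111812, -0.287204)
phase 2: p=0.3494, T=0.305, ωT=1.328580, cosh=2.020266, sinh=1.755413; start (x,ẋ)=(-0.111812, -0.287204) → end (x,ẋ)=(-0.698109, -4.106917)

1 0.4590 -0.1118 -0.2872
2 0.7640 -0.6981 -4.1069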